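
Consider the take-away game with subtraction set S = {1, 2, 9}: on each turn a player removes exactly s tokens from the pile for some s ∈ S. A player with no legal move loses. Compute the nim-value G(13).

G(0) = 0
G(1) = mex{0} = 1
G(2) = mex{1,0} = 2
G(3) = mex{2,1} = 0
G(4) = mex{0,2} = 1
G(5) = mex{1,0} = 2
G(6) = mex{2,1} = 0
G(7) = mex{0,2} = 1
G(8) = mex{1,0} = 2
G(9) = mex{2,1,0} = 3
G(10) = mex{3,2,1} = 0
G(11) = mex{0,3,2} = 1
G(12) = mex{1,0,0} = 2
G(13) = mex{2,1,1} = 0

0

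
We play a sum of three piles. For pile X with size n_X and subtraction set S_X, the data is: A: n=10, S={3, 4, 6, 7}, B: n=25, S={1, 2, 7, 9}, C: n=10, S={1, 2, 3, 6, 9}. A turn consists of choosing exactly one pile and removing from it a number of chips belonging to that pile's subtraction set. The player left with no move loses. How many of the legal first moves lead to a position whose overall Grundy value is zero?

6

Pile A, S = {3, 4, 6, 7}:
n :  0  1  2  3  4  5  6  7  8  9 10
G :  0  0  0  1  1  1  2  2  2  3  0
G_A(10) = 0.
Pile B, S = {1, 2, 7, 9}:
G(0) = 0
G(1) = mex{0} = 1
G(2) = mex{1,0} = 2
G(3) = mex{2,1} = 0
G(4) = mex{0,2} = 1
G(5) = mex{1,0} = 2
G(6) = mex{2,1} = 0
G(7) = mex{0,2,0} = 1
G(8) = mex{1,0,1} = 2
G(9) = mex{2,1,2,0} = 3
G(10) = mex{3,2,0,1} = 4
G(11) = mex{4,3,1,2} = 0
G(12) = mex{0,4,2,0} = 1
G(13) = mex{1,0,0,1} = 2
G(14) = mex{2,1,1,2} = 0
G(15) = mex{0,2,2,0} = 1
G(16) = mex{1,0,3,1} = 2
G(17) = mex{2,1,4,2} = 0
G(18) = mex{0,2,0,3} = 1
G(19) = mex{1,0,1,4} = 2
G(20) = mex{2,1,2,0} = 3
G(21) = mex{3,2,0,1} = 4
G(22) = mex{4,3,1,2} = 0
G(23) = mex{0,4,2,0} = 1
G(24) = mex{1,0,0,1} = 2
G(25) = mex{2,1,1,2} = 0
G_B(25) = 0.
Pile C, S = {1, 2, 3, 6, 9}:
G(0) = 0
G(1) = mex{0} = 1
G(2) = mex{1,0} = 2
G(3) = mex{2,1,0} = 3
G(4) = mex{3,2,1} = 0
G(5) = mex{0,3,2} = 1
G(6) = mex{1,0,3,0} = 2
G(7) = mex{2,1,0,1} = 3
G(8) = mex{3,2,1,2} = 0
G(9) = mex{0,3,2,3,0} = 1
G(10) = mex{1,0,3,0,1} = 2
G_C(10) = 2.
Combined Grundy value = 0 ⊕ 0 ⊕ 2 = 2.
A winning move leaves total XOR = 0, i.e. changes one component's Grundy value g to g ⊕ X where X is the current total.
Pile A: need g' = 0⊕2 = 2. Options: 10−3→G=2, 10−4→G=2, 10−6→G=1, 10−7→G=1. Hits: 2.
Pile B: need g' = 0⊕2 = 2. Options: 25−1→G=2, 25−2→G=1, 25−7→G=1, 25−9→G=2. Hits: 2.
Pile C: need g' = 2⊕2 = 0. Options: 10−1→G=1, 10−2→G=0, 10−3→G=3, 10−6→G=0, 10−9→G=1. Hits: 2.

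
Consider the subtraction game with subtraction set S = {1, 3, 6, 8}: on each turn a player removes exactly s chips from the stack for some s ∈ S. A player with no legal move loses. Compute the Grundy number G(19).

G(0) = 0
G(1) = mex{0} = 1
G(2) = mex{1} = 0
G(3) = mex{0,0} = 1
G(4) = mex{1,1} = 0
G(5) = mex{0,0} = 1
G(6) = mex{1,1,0} = 2
G(7) = mex{2,0,1} = 3
G(8) = mex{3,1,0,0} = 2
G(9) = mex{2,2,1,1} = 0
G(10) = mex{0,3,0,0} = 1
G(11) = mex{1,2,1,1} = 0
G(12) = mex{0,0,2,0} = 1
G(13) = mex{1,1,3,1} = 0
G(14) = mex{0,0,2,2} = 1
G(15) = mex{1,1,0,3} = 2
G(16) = mex{2,0,1,2} = 3
G(17) = mex{3,1,0,0} = 2
G(18) = mex{2,2,1,1} = 0
G(19) = mex{0,3,0,0} = 1

1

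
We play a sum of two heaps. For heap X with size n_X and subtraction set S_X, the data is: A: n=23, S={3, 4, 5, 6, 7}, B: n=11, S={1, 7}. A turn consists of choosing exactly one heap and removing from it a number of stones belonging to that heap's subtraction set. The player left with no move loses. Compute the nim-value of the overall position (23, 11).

0

Heap A, S = {3, 4, 5, 6, 7}:
G(0) = 0
G(1) = mex{} = 0
G(2) = mex{} = 0
G(3) = mex{0} = 1
G(4) = mex{0,0} = 1
G(5) = mex{0,0,0} = 1
G(6) = mex{1,0,0,0} = 2
G(7) = mex{1,1,0,0,0} = 2
G(8) = mex{1,1,1,0,0} = 2
G(9) = mex{2,1,1,1,0} = 3
G(10) = mex{2,2,1,1,1} = 0
G(11) = mex{2,2,2,1,1} = 0
G(12) = mex{3,2,2,2,1} = 0
G(13) = mex{0,3,2,2,2} = 1
G(14) = mex{0,0,3,2,2} = 1
G(15) = mex{0,0,0,3,2} = 1
G(16) = mex{1,0,0,0,3} = 2
G(17) = mex{1,1,0,0,0} = 2
G(18) = mex{1,1,1,0,0} = 2
G(19) = mex{2,1,1,1,0} = 3
G(20) = mex{2,2,1,1,1} = 0
G(21) = mex{2,2,2,1,1} = 0
G(22) = mex{3,2,2,2,1} = 0
G(23) = mex{0,3,2,2,2} = 1
G_A(23) = 1.
Heap B, S = {1, 7}:
n :  0  1  2  3  4  5  6  7  8  9 10 11
G :  0  1  0  1  0  1  0  1  0  1  0  1
G_B(11) = 1.
Combined Grundy value = 1 ⊕ 1 = 0.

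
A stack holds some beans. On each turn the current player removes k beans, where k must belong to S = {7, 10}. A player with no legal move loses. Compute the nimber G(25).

1

G(0) = 0
G(1) = mex{} = 0
G(2) = mex{} = 0
G(3) = mex{} = 0
G(4) = mex{} = 0
G(5) = mex{} = 0
G(6) = mex{} = 0
G(7) = mex{0} = 1
G(8) = mex{0} = 1
G(9) = mex{0} = 1
G(10) = mex{0,0} = 1
G(11) = mex{0,0} = 1
G(12) = mex{0,0} = 1
G(13) = mex{0,0} = 1
G(14) = mex{1,0} = 2
G(15) = mex{1,0} = 2
G(16) = mex{1,0} = 2
G(17) = mex{1,1} = 0
G(18) = mex{1,1} = 0
G(19) = mex{1,1} = 0
G(20) = mex{1,1} = 0
G(21) = mex{2,1} = 0
G(22) = mex{2,1} = 0
G(23) = mex{2,1} = 0
G(24) = mex{0,2} = 1
G(25) = mex{0,2} = 1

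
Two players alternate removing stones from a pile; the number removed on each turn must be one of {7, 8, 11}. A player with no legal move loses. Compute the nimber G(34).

n :  0  1  2  3  4  5  6  7  8  9 10 11 12 13 14 15 16 17 18 19 20 21 22 23 24 25 26 27 28 29 30 31 32 33 34
G :  0  0  0  0  0  0  0  1  1  1  1  1  1  1  2  2  2  2  0  0  0  0  0  0  0  1  1  1  1  1  1  1  2  2  2

2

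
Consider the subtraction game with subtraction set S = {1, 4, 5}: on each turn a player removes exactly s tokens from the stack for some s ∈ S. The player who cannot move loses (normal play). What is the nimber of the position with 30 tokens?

n :  0  1  2  3  4  5  6  7  8  9 10 11 12 13 14 15 16 17 18 19 20 21 22 23 24 25 26 27 28 29 30
G :  0  1  0  1  2  3  2  3  0  1  0  1  2  3  2  3  0  1  0  1  2  3  2  3  0  1  0  1  2  3  2

2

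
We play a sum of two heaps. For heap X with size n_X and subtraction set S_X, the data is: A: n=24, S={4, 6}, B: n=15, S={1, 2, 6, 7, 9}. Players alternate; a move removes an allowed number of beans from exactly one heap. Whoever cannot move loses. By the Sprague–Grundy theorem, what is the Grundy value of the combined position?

5

Heap A, S = {4, 6}:
n :  0  1  2  3  4  5  6  7  8  9 10 11 12 13 14 15 16 17 18 19 20 21 22 23 24
G :  0  0  0  0  1  1  1  1  2  2  0  0  0  0  1  1  1  1  2  2  0  0  0  0  1
G_A(24) = 1.
Heap B, S = {1, 2, 6, 7, 9}:
n :  0  1  2  3  4  5  6  7  8  9 10 11 12 13 14 15
G :  0  1  2  0  1  2  3  4  0  1  2  0  1  2  3  4
G_B(15) = 4.
Combined Grundy value = 1 ⊕ 4 = 5.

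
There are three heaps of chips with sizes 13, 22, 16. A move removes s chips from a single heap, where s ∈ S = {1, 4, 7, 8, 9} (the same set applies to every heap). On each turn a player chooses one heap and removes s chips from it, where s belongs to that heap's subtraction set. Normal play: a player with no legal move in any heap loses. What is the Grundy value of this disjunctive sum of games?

0

All heaps use S = {1, 4, 7, 8, 9}:
n :  0  1  2  3  4  5  6  7  8  9 10 11 12 13 14 15 16 17 18 19 20 21 22
G :  0  1  0  1  2  0  1  2  3  2  3  4  5  3  4  0  1  0  1  2  0  1  2
Heap A: G(13) = 3.
Heap B: G(22) = 2.
Heap C: G(16) = 1.
Combined Grundy value = 3 ⊕ 2 ⊕ 1 = 0.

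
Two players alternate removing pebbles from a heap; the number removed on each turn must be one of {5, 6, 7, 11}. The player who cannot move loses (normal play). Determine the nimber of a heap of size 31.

3

G(0) = 0
G(1) = mex{} = 0
G(2) = mex{} = 0
G(3) = mex{} = 0
G(4) = mex{} = 0
G(5) = mex{0} = 1
G(6) = mex{0,0} = 1
G(7) = mex{0,0,0} = 1
G(8) = mex{0,0,0} = 1
G(9) = mex{0,0,0} = 1
G(10) = mex{1,0,0} = 2
G(11) = mex{1,1,0,0} = 2
G(12) = mex{1,1,1,0} = 2
G(13) = mex{1,1,1,0} = 2
G(14) = mex{1,1,1,0} = 2
G(15) = mex{2,1,1,0} = 3
G(16) = mex{2,2,1,1} = 0
G(17) = mex{2,2,2,1} = 0
G(18) = mex{2,2,2,1} = 0
G(19) = mex{2,2,2,1} = 0
G(20) = mex{3,2,2,1} = 0
G(21) = mex{0,3,2,2} = 1
G(22) = mex{0,0,3,2} = 1
G(23) = mex{0,0,0,2} = 1
G(24) = mex{0,0,0,2} = 1
G(25) = mex{0,0,0,2} = 1
G(26) = mex{1,0,0,3} = 2
G(27) = mex{1,1,0,0} = 2
G(28) = mex{1,1,1,0} = 2
G(29) = mex{1,1,1,0} = 2
G(30) = mex{1,1,1,0} = 2
G(31) = mex{2,1,1,0} = 3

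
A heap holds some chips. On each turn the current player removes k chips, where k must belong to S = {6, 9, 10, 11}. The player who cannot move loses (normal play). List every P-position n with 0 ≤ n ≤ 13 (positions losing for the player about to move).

0, 1, 2, 3, 4, 5

n :  0  1  2  3  4  5  6  7  8  9 10 11 12 13
G :  0  0  0  0  0  0  1  1  1  1  1  1  2  2
P-positions are exactly the n with G(n) = 0.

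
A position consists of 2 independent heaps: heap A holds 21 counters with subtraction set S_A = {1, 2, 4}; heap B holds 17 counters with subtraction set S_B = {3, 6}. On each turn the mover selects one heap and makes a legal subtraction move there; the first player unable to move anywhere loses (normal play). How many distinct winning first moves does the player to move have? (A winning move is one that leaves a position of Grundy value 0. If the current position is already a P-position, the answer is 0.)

3

Heap A, S = {1, 2, 4}:
n :  0  1  2  3  4  5  6  7  8  9 10 11 12 13 14 15 16 17 18 19 20 21
G :  0  1  2  0  1  2  0  1  2  0  1  2  0  1  2  0  1  2  0  1  2  0
G_A(21) = 0.
Heap B, S = {3, 6}:
n :  0  1  2  3  4  5  6  7  8  9 10 11 12 13 14 15 16 17
G :  0  0  0  1  1  1  2  2  2  0  0  0  1  1  1  2  2  2
G_B(17) = 2.
Combined Grundy value = 0 ⊕ 2 = 2.
A winning move leaves total XOR = 0, i.e. changes one component's Grundy value g to g ⊕ X where X is the current total.
Heap A: need g' = 0⊕2 = 2. Options: 21−1→G=2, 21−2→G=1, 21−4→G=2. Hits: 2.
Heap B: need g' = 2⊕2 = 0. Options: 17−3→G=1, 17−6→G=0. Hits: 1.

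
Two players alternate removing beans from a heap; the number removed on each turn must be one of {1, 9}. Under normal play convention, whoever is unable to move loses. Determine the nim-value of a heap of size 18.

G(0) = 0
G(1) = mex{0} = 1
G(2) = mex{1} = 0
G(3) = mex{0} = 1
G(4) = mex{1} = 0
G(5) = mex{0} = 1
G(6) = mex{1} = 0
G(7) = mex{0} = 1
G(8) = mex{1} = 0
G(9) = mex{0,0} = 1
G(10) = mex{1,1} = 0
G(11) = mex{0,0} = 1
G(12) = mex{1,1} = 0
G(13) = mex{0,0} = 1
G(14) = mex{1,1} = 0
G(15) = mex{0,0} = 1
G(16) = mex{1,1} = 0
G(17) = mex{0,0} = 1
G(18) = mex{1,1} = 0

0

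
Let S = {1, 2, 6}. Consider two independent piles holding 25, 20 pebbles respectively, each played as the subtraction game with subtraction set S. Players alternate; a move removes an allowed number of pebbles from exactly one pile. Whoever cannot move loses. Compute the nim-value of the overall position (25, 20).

All piles use S = {1, 2, 6}:
G(0) = 0
G(1) = mex{0} = 1
G(2) = mex{1,0} = 2
G(3) = mex{2,1} = 0
G(4) = mex{0,2} = 1
G(5) = mex{1,0} = 2
G(6) = mex{2,1,0} = 3
G(7) = mex{3,2,1} = 0
G(8) = mex{0,3,2} = 1
G(9) = mex{1,0,0} = 2
G(10) = mex{2,1,1} = 0
G(11) = mex{0,2,2} = 1
G(12) = mex{1,0,3} = 2
G(13) = mex{2,1,0} = 3
G(14) = mex{3,2,1} = 0
G(15) = mex{0,3,2} = 1
G(16) = mex{1,0,0} = 2
G(17) = mex{2,1,1} = 0
G(18) = mex{0,2,2} = 1
G(19) = mex{1,0,3} = 2
G(20) = mex{2,1,0} = 3
G(21) = mex{3,2,1} = 0
G(22) = mex{0,3,2} = 1
G(23) = mex{1,0,0} = 2
G(24) = mex{2,1,1} = 0
G(25) = mex{0,2,2} = 1
Pile A: G(25) = 1.
Pile B: G(20) = 3.
Combined Grundy value = 1 ⊕ 3 = 2.

2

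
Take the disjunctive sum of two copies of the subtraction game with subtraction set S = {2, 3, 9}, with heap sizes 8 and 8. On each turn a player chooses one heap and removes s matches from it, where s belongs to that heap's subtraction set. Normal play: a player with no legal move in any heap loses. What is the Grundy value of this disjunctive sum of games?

All heaps use S = {2, 3, 9}:
G(0) = 0
G(1) = mex{} = 0
G(2) = mex{0} = 1
G(3) = mex{0,0} = 1
G(4) = mex{1,0} = 2
G(5) = mex{1,1} = 0
G(6) = mex{2,1} = 0
G(7) = mex{0,2} = 1
G(8) = mex{0,0} = 1
Heap A: G(8) = 1.
Heap B: G(8) = 1.
Combined Grundy value = 1 ⊕ 1 = 0.

0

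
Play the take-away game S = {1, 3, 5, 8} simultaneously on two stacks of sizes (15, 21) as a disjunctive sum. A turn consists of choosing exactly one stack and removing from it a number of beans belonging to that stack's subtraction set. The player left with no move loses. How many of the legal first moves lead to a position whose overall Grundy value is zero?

All stacks use S = {1, 3, 5, 8}:
n :  0  1  2  3  4  5  6  7  8  9 10 11 12 13 14 15 16 17 18 19 20 21
G :  0  1  0  1  0  1  0  1  2  3  2  3  2  0  1  0  1  0  1  0  1  2
Stack A: G(15) = 0.
Stack B: G(21) = 2.
Combined Grundy value = 0 ⊕ 2 = 2.
A winning move leaves total XOR = 0, i.e. changes one component's Grundy value g to g ⊕ X where X is the current total.
Stack A: need g' = 0⊕2 = 2. Options: 15−1→G=1, 15−3→G=2, 15−5→G=2, 15−8→G=1. Hits: 2.
Stack B: need g' = 2⊕2 = 0. Options: 21−1→G=1, 21−3→G=1, 21−5→G=1, 21−8→G=0. Hits: 1.

3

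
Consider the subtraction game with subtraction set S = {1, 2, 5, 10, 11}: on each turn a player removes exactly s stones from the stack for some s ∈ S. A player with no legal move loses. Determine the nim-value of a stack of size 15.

n :  0  1  2  3  4  5  6  7  8  9 10 11 12 13 14 15
G :  0  1  2  0  1  2  0  1  2  0  1  2  0  1  2  0

0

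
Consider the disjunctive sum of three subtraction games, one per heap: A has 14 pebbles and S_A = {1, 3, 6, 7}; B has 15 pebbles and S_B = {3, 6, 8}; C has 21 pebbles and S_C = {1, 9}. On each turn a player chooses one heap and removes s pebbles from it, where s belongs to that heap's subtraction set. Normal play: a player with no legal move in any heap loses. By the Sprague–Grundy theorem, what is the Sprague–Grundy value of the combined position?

Heap A, S = {1, 3, 6, 7}:
n :  0  1  2  3  4  5  6  7  8  9 10 11 12 13 14
G :  0  1  0  1  0  1  2  3  2  3  2  3  0  1  0
G_A(14) = 0.
Heap B, S = {3, 6, 8}:
G(0) = 0
G(1) = mex{} = 0
G(2) = mex{} = 0
G(3) = mex{0} = 1
G(4) = mex{0} = 1
G(5) = mex{0} = 1
G(6) = mex{1,0} = 2
G(7) = mex{1,0} = 2
G(8) = mex{1,0,0} = 2
G(9) = mex{2,1,0} = 3
G(10) = mex{2,1,0} = 3
G(11) = mex{2,1,1} = 0
G(12) = mex{3,2,1} = 0
G(13) = mex{3,2,1} = 0
G(14) = mex{0,2,2} = 1
G(15) = mex{0,3,2} = 1
G_B(15) = 1.
Heap C, S = {1, 9}:
n :  0  1  2  3  4  5  6  7  8  9 10 11 12 13 14 15 16 17 18 19 20 21
G :  0  1  0  1  0  1  0  1  0  1  0  1  0  1  0  1  0  1  0  1  0  1
G_C(21) = 1.
Combined Grundy value = 0 ⊕ 1 ⊕ 1 = 0.

0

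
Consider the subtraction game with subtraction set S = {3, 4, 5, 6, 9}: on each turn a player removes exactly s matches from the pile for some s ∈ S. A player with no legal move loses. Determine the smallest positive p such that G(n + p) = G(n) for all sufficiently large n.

12

n :  0  1  2  3  4  5  6  7  8  9 10 11 12 13 14 15 16 17 18 19 20 21 22 23 24 25
G :  0  0  0  1  1  1  2  2  2  3  3  3  0  0  0  1  1  1  2  2  2  3  3  3  0  0
G(n+12) = G(n) holds for n = 0,…,8 (a full window of length max(S) = 9), so the sequence is purely periodic with period 12.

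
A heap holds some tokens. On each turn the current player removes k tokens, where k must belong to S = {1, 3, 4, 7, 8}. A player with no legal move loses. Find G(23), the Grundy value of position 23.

G(0) = 0
G(1) = mex{0} = 1
G(2) = mex{1} = 0
G(3) = mex{0,0} = 1
G(4) = mex{1,1,0} = 2
G(5) = mex{2,0,1} = 3
G(6) = mex{3,1,0} = 2
G(7) = mex{2,2,1,0} = 3
G(8) = mex{3,3,2,1,0} = 4
G(9) = mex{4,2,3,0,1} = 5
G(10) = mex{5,3,2,1,0} = 4
G(11) = mex{4,4,3,2,1} = 0
G(12) = mex{0,5,4,3,2} = 1
G(13) = mex{1,4,5,2,3} = 0
G(14) = mex{0,0,4,3,2} = 1
G(15) = mex{1,1,0,4,3} = 2
G(16) = mex{2,0,1,5,4} = 3
G(17) = mex{3,1,0,4,5} = 2
G(18) = mex{2,2,1,0,4} = 3
G(19) = mex{3,3,2,1,0} = 4
G(20) = mex{4,2,3,0,1} = 5
G(21) = mex{5,3,2,1,0} = 4
G(22) = mex{4,4,3,2,1} = 0
G(23) = mex{0,5,4,3,2} = 1

1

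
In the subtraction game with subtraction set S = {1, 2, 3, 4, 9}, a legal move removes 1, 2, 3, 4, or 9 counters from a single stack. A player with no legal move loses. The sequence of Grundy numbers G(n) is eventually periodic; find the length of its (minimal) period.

5

G(0) = 0
G(1) = mex{0} = 1
G(2) = mex{1,0} = 2
G(3) = mex{2,1,0} = 3
G(4) = mex{3,2,1,0} = 4
G(5) = mex{4,3,2,1} = 0
G(6) = mex{0,4,3,2} = 1
G(7) = mex{1,0,4,3} = 2
G(8) = mex{2,1,0,4} = 3
G(9) = mex{3,2,1,0,0} = 4
G(10) = mex{4,3,2,1,1} = 0
G(11) = mex{0,4,3,2,2} = 1
G(12) = mex{1,0,4,3,3} = 2
G(13) = mex{2,1,0,4,4} = 3
G(14) = mex{3,2,1,0,0} = 4
G(15) = mex{4,3,2,1,1} = 0
G(n+5) = G(n) holds for n = 0,…,8 (a full window of length max(S) = 9), so the sequence is purely periodic with period 5.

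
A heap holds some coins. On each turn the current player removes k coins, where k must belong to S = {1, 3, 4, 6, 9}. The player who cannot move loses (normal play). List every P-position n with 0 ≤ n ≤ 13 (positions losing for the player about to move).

0, 2, 7, 12

n :  0  1  2  3  4  5  6  7  8  9 10 11 12 13
G :  0  1  0  1  2  3  2  0  1  4  3  2  0  1
P-positions are exactly the n with G(n) = 0.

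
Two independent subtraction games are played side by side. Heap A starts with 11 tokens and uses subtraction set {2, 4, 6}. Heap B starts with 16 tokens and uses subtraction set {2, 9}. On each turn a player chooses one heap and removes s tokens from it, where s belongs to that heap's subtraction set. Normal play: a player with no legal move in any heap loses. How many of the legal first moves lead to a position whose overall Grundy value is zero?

Heap A, S = {2, 4, 6}:
G(0) = 0
G(1) = mex{} = 0
G(2) = mex{0} = 1
G(3) = mex{0} = 1
G(4) = mex{1,0} = 2
G(5) = mex{1,0} = 2
G(6) = mex{2,1,0} = 3
G(7) = mex{2,1,0} = 3
G(8) = mex{3,2,1} = 0
G(9) = mex{3,2,1} = 0
G(10) = mex{0,3,2} = 1
G(11) = mex{0,3,2} = 1
G_A(11) = 1.
Heap B, S = {2, 9}:
G(0) = 0
G(1) = mex{} = 0
G(2) = mex{0} = 1
G(3) = mex{0} = 1
G(4) = mex{1} = 0
G(5) = mex{1} = 0
G(6) = mex{0} = 1
G(7) = mex{0} = 1
G(8) = mex{1} = 0
G(9) = mex{1,0} = 2
G(10) = mex{0,0} = 1
G(11) = mex{2,1} = 0
G(12) = mex{1,1} = 0
G(13) = mex{0,0} = 1
G(14) = mex{0,0} = 1
G(15) = mex{1,1} = 0
G(16) = mex{1,1} = 0
G_B(16) = 0.
Combined Grundy value = 1 ⊕ 0 = 1.
A winning move leaves total XOR = 0, i.e. changes one component's Grundy value g to g ⊕ X where X is the current total.
Heap A: need g' = 1⊕1 = 0. Options: 11−2→G=0, 11−4→G=3, 11−6→G=2. Hits: 1.
Heap B: need g' = 0⊕1 = 1. Options: 16−2→G=1, 16−9→G=1. Hits: 2.

3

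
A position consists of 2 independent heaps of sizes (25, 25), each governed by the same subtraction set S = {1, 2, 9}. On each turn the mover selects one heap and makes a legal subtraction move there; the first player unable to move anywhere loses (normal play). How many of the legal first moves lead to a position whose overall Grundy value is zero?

All heaps use S = {1, 2, 9}:
n :  0  1  2  3  4  5  6  7  8  9 10 11 12 13 14 15 16 17 18 19 20 21 22 23 24 25
G :  0  1  2  0  1  2  0  1  2  3  0  1  2  0  1  2  0  1  2  3  0  1  2  0  1  2
Heap A: G(25) = 2.
Heap B: G(25) = 2.
Combined Grundy value = 2 ⊕ 2 = 0.
A winning move leaves total XOR = 0, i.e. changes one component's Grundy value g to g ⊕ X where X is the current total.
Heap A: target g' = 2⊕0 = 2, but every legal move changes the Grundy value (mex property), so 0 moves.
Heap B: target g' = 2⊕0 = 2, but every legal move changes the Grundy value (mex property), so 0 moves.

0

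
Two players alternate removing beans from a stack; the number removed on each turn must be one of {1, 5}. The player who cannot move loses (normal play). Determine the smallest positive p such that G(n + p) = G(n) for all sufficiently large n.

n :  0  1  2  3  4  5  6  7  8  9 10 11 12 13 14
G :  0  1  0  1  0  1  0  1  0  1  0  1  0  1  0
G(n+2) = G(n) holds for n = 0,…,4 (a full window of length max(S) = 5), so the sequence is purely periodic with period 2.

2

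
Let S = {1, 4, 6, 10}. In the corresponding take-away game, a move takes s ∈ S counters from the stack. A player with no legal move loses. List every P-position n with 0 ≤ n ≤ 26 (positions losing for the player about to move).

G(0) = 0
G(1) = mex{0} = 1
G(2) = mex{1} = 0
G(3) = mex{0} = 1
G(4) = mex{1,0} = 2
G(5) = mex{2,1} = 0
G(6) = mex{0,0,0} = 1
G(7) = mex{1,1,1} = 0
G(8) = mex{0,2,0} = 1
G(9) = mex{1,0,1} = 2
G(10) = mex{2,1,2,0} = 3
G(11) = mex{3,0,0,1} = 2
G(12) = mex{2,1,1,0} = 3
G(13) = mex{3,2,0,1} = 4
G(14) = mex{4,3,1,2} = 0
G(15) = mex{0,2,2,0} = 1
G(16) = mex{1,3,3,1} = 0
G(17) = mex{0,4,2,0} = 1
G(18) = mex{1,0,3,1} = 2
G(19) = mex{2,1,4,2} = 0
G(20) = mex{0,0,0,3} = 1
G(21) = mex{1,1,1,2} = 0
G(22) = mex{0,2,0,3} = 1
G(23) = mex{1,0,1,4} = 2
G(24) = mex{2,1,2,0} = 3
G(25) = mex{3,0,0,1} = 2
G(26) = mex{2,1,1,0} = 3
P-positions are exactly the n with G(n) = 0.

0, 2, 5, 7, 14, 16, 19, 21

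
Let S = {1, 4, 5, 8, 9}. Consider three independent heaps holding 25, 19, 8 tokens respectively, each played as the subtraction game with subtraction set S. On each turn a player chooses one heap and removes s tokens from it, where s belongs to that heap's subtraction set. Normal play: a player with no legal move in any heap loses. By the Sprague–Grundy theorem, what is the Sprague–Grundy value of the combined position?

All heaps use S = {1, 4, 5, 8, 9}:
G(0) = 0
G(1) = mex{0} = 1
G(2) = mex{1} = 0
G(3) = mex{0} = 1
G(4) = mex{1,0} = 2
G(5) = mex{2,1,0} = 3
G(6) = mex{3,0,1} = 2
G(7) = mex{2,1,0} = 3
G(8) = mex{3,2,1,0} = 4
G(9) = mex{4,3,2,1,0} = 5
G(10) = mex{5,2,3,0,1} = 4
G(11) = mex{4,3,2,1,0} = 5
G(12) = mex{5,4,3,2,1} = 0
G(13) = mex{0,5,4,3,2} = 1
G(14) = mex{1,4,5,2,3} = 0
G(15) = mex{0,5,4,3,2} = 1
G(16) = mex{1,0,5,4,3} = 2
G(17) = mex{2,1,0,5,4} = 3
G(18) = mex{3,0,1,4,5} = 2
G(19) = mex{2,1,0,5,4} = 3
G(20) = mex{3,2,1,0,5} = 4
G(21) = mex{4,3,2,1,0} = 5
G(22) = mex{5,2,3,0,1} = 4
G(23) = mex{4,3,2,1,0} = 5
G(24) = mex{5,4,3,2,1} = 0
G(25) = mex{0,5,4,3,2} = 1
Heap A: G(25) = 1.
Heap B: G(19) = 3.
Heap C: G(8) = 4.
Combined Grundy value = 1 ⊕ 3 ⊕ 4 = 6.

6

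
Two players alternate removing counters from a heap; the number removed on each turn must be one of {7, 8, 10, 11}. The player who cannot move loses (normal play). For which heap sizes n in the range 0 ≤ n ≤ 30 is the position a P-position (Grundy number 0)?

0, 1, 2, 3, 4, 5, 6, 18, 19, 20, 21, 22, 23, 24

n :  0  1  2  3  4  5  6  7  8  9 10 11 12 13 14 15 16 17 18 19 20 21 22 23 24 25 26 27 28 29 30
G :  0  0  0  0  0  0  0  1  1  1  1  1  1  1  2  2  2  2  0  0  0  0  0  0  0  1  1  1  1  1  1
P-positions are exactly the n with G(n) = 0.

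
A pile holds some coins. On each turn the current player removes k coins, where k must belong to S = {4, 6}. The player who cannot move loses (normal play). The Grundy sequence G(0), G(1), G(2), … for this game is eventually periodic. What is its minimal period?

n :  0  1  2  3  4  5  6  7  8  9 10 11 12 13 14 15 16 17 18 19 20 21
G :  0  0  0  0  1  1  1  1  2  2  0  0  0  0  1  1  1  1  2  2  0  0
G(n+10) = G(n) holds for n = 0,…,5 (a full window of length max(S) = 6), so the sequence is purely periodic with period 10.

10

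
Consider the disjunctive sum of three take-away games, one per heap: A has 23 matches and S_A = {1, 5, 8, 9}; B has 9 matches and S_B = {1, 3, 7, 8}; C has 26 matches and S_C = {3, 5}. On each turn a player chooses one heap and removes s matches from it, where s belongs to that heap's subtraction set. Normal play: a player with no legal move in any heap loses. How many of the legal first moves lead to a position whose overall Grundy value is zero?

3

Heap A, S = {1, 5, 8, 9}:
n :  0  1  2  3  4  5  6  7  8  9 10 11 12 13 14 15 16 17 18 19 20 21 22 23
G :  0  1  0  1  0  1  0  1  2  3  2  3  2  3  2  3  0  1  0  1  0  1  0  1
G_A(23) = 1.
Heap B, S = {1, 3, 7, 8}:
G(0) = 0
G(1) = mex{0} = 1
G(2) = mex{1} = 0
G(3) = mex{0,0} = 1
G(4) = mex{1,1} = 0
G(5) = mex{0,0} = 1
G(6) = mex{1,1} = 0
G(7) = mex{0,0,0} = 1
G(8) = mex{1,1,1,0} = 2
G(9) = mex{2,0,0,1} = 3
G_B(9) = 3.
Heap C, S = {3, 5}:
G(0) = 0
G(1) = mex{} = 0
G(2) = mex{} = 0
G(3) = mex{0} = 1
G(4) = mex{0} = 1
G(5) = mex{0,0} = 1
G(6) = mex{1,0} = 2
G(7) = mex{1,0} = 2
G(8) = mex{1,1} = 0
G(9) = mex{2,1} = 0
G(10) = mex{2,1} = 0
G(11) = mex{0,2} = 1
G(12) = mex{0,2} = 1
G(13) = mex{0,0} = 1
G(14) = mex{1,0} = 2
G(15) = mex{1,0} = 2
G(16) = mex{1,1} = 0
G(17) = mex{2,1} = 0
G(18) = mex{2,1} = 0
G(19) = mex{0,2} = 1
G(20) = mex{0,2} = 1
G(21) = mex{0,0} = 1
G(22) = mex{1,0} = 2
G(23) = mex{1,0} = 2
G(24) = mex{1,1} = 0
G(25) = mex{2,1} = 0
G(26) = mex{2,1} = 0
G_C(26) = 0.
Combined Grundy value = 1 ⊕ 3 ⊕ 0 = 2.
A winning move leaves total XOR = 0, i.e. changes one component's Grundy value g to g ⊕ X where X is the current total.
Heap A: need g' = 1⊕2 = 3. Options: 23−1→G=0, 23−5→G=0, 23−8→G=3, 23−9→G=2. Hits: 1.
Heap B: need g' = 3⊕2 = 1. Options: 9−1→G=2, 9−3→G=0, 9−7→G=0, 9−8→G=1. Hits: 1.
Heap C: need g' = 0⊕2 = 2. Options: 26−3→G=2, 26−5→G=1. Hits: 1.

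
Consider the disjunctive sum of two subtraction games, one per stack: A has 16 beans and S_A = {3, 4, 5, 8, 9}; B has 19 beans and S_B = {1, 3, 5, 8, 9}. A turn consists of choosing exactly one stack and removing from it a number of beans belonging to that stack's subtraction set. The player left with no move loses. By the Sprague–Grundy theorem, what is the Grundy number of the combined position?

0

Stack A, S = {3, 4, 5, 8, 9}:
n :  0  1  2  3  4  5  6  7  8  9 10 11 12 13 14 15 16
G :  0  0  0  1  1  1  2  2  2  3  3  3  0  0  0  1  1
G_A(16) = 1.
Stack B, S = {1, 3, 5, 8, 9}:
n :  0  1  2  3  4  5  6  7  8  9 10 11 12 13 14 15 16 17 18 19
G :  0  1  0  1  0  1  0  1  2  3  2  3  2  3  2  3  0  1  0  1
G_B(19) = 1.
Combined Grundy value = 1 ⊕ 1 = 0.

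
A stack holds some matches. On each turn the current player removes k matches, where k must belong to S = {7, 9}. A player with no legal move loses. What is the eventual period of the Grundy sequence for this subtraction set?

16

G(0) = 0
G(1) = mex{} = 0
G(2) = mex{} = 0
G(3) = mex{} = 0
G(4) = mex{} = 0
G(5) = mex{} = 0
G(6) = mex{} = 0
G(7) = mex{0} = 1
G(8) = mex{0} = 1
G(9) = mex{0,0} = 1
G(10) = mex{0,0} = 1
G(11) = mex{0,0} = 1
G(12) = mex{0,0} = 1
G(13) = mex{0,0} = 1
G(14) = mex{1,0} = 2
G(15) = mex{1,0} = 2
G(16) = mex{1,1} = 0
G(17) = mex{1,1} = 0
G(18) = mex{1,1} = 0
G(19) = mex{1,1} = 0
G(20) = mex{1,1} = 0
G(21) = mex{2,1} = 0
G(22) = mex{2,1} = 0
G(23) = mex{0,2} = 1
G(24) = mex{0,2} = 1
G(25) = mex{0,0} = 1
G(26) = mex{0,0} = 1
G(27) = mex{0,0} = 1
G(28) = mex{0,0} = 1
G(29) = mex{0,0} = 1
G(30) = mex{1,0} = 2
G(31) = mex{1,0} = 2
G(32) = mex{1,1} = 0
G(33) = mex{1,1} = 0
G(n+16) = G(n) holds for n = 0,…,8 (a full window of length max(S) = 9), so the sequence is purely periodic with period 16.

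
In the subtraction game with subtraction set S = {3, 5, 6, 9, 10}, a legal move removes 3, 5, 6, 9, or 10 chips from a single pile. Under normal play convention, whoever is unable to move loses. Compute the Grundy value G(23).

3

n :  0  1  2  3  4  5  6  7  8  9 10 11 12 13 14 15 16 17 18 19 20 21 22 23
G :  0  0  0  1  1  1  2  2  2  3  3  3  4  0  0  0  1  1  1  2  2  2  3  3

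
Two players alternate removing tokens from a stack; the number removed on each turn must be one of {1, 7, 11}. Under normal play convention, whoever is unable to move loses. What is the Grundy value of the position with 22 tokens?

0

n :  0  1  2  3  4  5  6  7  8  9 10 11 12 13 14 15 16 17 18 19 20 21 22
G :  0  1  0  1  0  1  0  1  0  1  0  1  0  1  0  1  0  1  0  1  0  1  0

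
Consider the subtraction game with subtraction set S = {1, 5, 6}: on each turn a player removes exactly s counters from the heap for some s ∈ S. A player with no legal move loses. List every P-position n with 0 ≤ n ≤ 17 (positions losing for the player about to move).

n :  0  1  2  3  4  5  6  7  8  9 10 11 12 13 14 15 16 17
G :  0  1  0  1  0  1  2  3  2  3  2  0  1  0  1  0  1  2
P-positions are exactly the n with G(n) = 0.

0, 2, 4, 11, 13, 15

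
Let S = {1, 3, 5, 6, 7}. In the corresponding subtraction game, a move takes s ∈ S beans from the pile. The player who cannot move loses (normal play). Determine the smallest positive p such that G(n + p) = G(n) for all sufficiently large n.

12

n :  0  1  2  3  4  5  6  7  8  9 10 11 12 13 14 15 16 17 18 19 20 21 22 23 24 25
G :  0  1  0  1  0  1  2  3  2  3  2  3  0  1  0  1  0  1  2  3  2  3  2  3  0  1
G(n+12) = G(n) holds for n = 0,…,6 (a full window of length max(S) = 7), so the sequence is purely periodic with period 12.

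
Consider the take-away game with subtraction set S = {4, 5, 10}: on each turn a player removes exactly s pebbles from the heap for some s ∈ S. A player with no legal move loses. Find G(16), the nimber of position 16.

n :  0  1  2  3  4  5  6  7  8  9 10 11 12 13 14 15 16
G :  0  0  0  0  1  1  1  1  2  0  2  2  3  1  3  0  0

0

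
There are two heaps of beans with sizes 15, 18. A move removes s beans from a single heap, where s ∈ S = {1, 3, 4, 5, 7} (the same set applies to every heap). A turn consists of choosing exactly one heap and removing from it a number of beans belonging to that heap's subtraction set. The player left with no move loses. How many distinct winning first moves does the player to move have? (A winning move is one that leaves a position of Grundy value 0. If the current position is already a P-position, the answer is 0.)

4

All heaps use S = {1, 3, 4, 5, 7}:
G(0) = 0
G(1) = mex{0} = 1
G(2) = mex{1} = 0
G(3) = mex{0,0} = 1
G(4) = mex{1,1,0} = 2
G(5) = mex{2,0,1,0} = 3
G(6) = mex{3,1,0,1} = 2
G(7) = mex{2,2,1,0,0} = 3
G(8) = mex{3,3,2,1,1} = 0
G(9) = mex{0,2,3,2,0} = 1
G(10) = mex{1,3,2,3,1} = 0
G(11) = mex{0,0,3,2,2} = 1
G(12) = mex{1,1,0,3,3} = 2
G(13) = mex{2,0,1,0,2} = 3
G(14) = mex{3,1,0,1,3} = 2
G(15) = mex{2,2,1,0,0} = 3
G(16) = mex{3,3,2,1,1} = 0
G(17) = mex{0,2,3,2,0} = 1
G(18) = mex{1,3,2,3,1} = 0
Heap A: G(15) = 3.
Heap B: G(18) = 0.
Combined Grundy value = 3 ⊕ 0 = 3.
A winning move leaves total XOR = 0, i.e. changes one component's Grundy value g to g ⊕ X where X is the current total.
Heap A: need g' = 3⊕3 = 0. Options: 15−1→G=2, 15−3→G=2, 15−4→G=1, 15−5→G=0, 15−7→G=0. Hits: 2.
Heap B: need g' = 0⊕3 = 3. Options: 18−1→G=1, 18−3→G=3, 18−4→G=2, 18−5→G=3, 18−7→G=1. Hits: 2.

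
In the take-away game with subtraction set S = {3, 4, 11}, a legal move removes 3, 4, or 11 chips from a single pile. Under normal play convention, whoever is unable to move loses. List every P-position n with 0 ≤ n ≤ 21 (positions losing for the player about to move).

0, 1, 2, 7, 8, 9, 14, 15, 16, 21

G(0) = 0
G(1) = mex{} = 0
G(2) = mex{} = 0
G(3) = mex{0} = 1
G(4) = mex{0,0} = 1
G(5) = mex{0,0} = 1
G(6) = mex{1,0} = 2
G(7) = mex{1,1} = 0
G(8) = mex{1,1} = 0
G(9) = mex{2,1} = 0
G(10) = mex{0,2} = 1
G(11) = mex{0,0,0} = 1
G(12) = mex{0,0,0} = 1
G(13) = mex{1,0,0} = 2
G(14) = mex{1,1,1} = 0
G(15) = mex{1,1,1} = 0
G(16) = mex{2,1,1} = 0
G(17) = mex{0,2,2} = 1
G(18) = mex{0,0,0} = 1
G(19) = mex{0,0,0} = 1
G(20) = mex{1,0,0} = 2
G(21) = mex{1,1,1} = 0
P-positions are exactly the n with G(n) = 0.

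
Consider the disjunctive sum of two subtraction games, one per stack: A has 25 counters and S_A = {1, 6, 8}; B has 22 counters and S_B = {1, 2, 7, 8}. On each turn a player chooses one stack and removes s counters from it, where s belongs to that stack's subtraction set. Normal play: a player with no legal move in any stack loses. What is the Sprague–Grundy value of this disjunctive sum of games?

Stack A, S = {1, 6, 8}:
n :  0  1  2  3  4  5  6  7  8  9 10 11 12 13 14 15 16 17 18 19 20 21 22 23 24 25
G :  0  1  0  1  0  1  2  0  1  0  1  0  1  2  0  1  0  1  0  1  2  0  1  0  1  0
G_A(25) = 0.
Stack B, S = {1, 2, 7, 8}:
G(0) = 0
G(1) = mex{0} = 1
G(2) = mex{1,0} = 2
G(3) = mex{2,1} = 0
G(4) = mex{0,2} = 1
G(5) = mex{1,0} = 2
G(6) = mex{2,1} = 0
G(7) = mex{0,2,0} = 1
G(8) = mex{1,0,1,0} = 2
G(9) = mex{2,1,2,1} = 0
G(10) = mex{0,2,0,2} = 1
G(11) = mex{1,0,1,0} = 2
G(12) = mex{2,1,2,1} = 0
G(13) = mex{0,2,0,2} = 1
G(14) = mex{1,0,1,0} = 2
G(15) = mex{2,1,2,1} = 0
G(16) = mex{0,2,0,2} = 1
G(17) = mex{1,0,1,0} = 2
G(18) = mex{2,1,2,1} = 0
G(19) = mex{0,2,0,2} = 1
G(20) = mex{1,0,1,0} = 2
G(21) = mex{2,1,2,1} = 0
G(22) = mex{0,2,0,2} = 1
G_B(22) = 1.
Combined Grundy value = 0 ⊕ 1 = 1.

1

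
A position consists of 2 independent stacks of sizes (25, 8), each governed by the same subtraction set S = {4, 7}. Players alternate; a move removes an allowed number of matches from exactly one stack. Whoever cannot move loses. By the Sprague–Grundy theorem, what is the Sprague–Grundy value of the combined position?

2

All stacks use S = {4, 7}:
G(0) = 0
G(1) = mex{} = 0
G(2) = mex{} = 0
G(3) = mex{} = 0
G(4) = mex{0} = 1
G(5) = mex{0} = 1
G(6) = mex{0} = 1
G(7) = mex{0,0} = 1
G(8) = mex{1,0} = 2
G(9) = mex{1,0} = 2
G(10) = mex{1,0} = 2
G(11) = mex{1,1} = 0
G(12) = mex{2,1} = 0
G(13) = mex{2,1} = 0
G(14) = mex{2,1} = 0
G(15) = mex{0,2} = 1
G(16) = mex{0,2} = 1
G(17) = mex{0,2} = 1
G(18) = mex{0,0} = 1
G(19) = mex{1,0} = 2
G(20) = mex{1,0} = 2
G(21) = mex{1,0} = 2
G(22) = mex{1,1} = 0
G(23) = mex{2,1} = 0
G(24) = mex{2,1} = 0
G(25) = mex{2,1} = 0
Stack A: G(25) = 0.
Stack B: G(8) = 2.
Combined Grundy value = 0 ⊕ 2 = 2.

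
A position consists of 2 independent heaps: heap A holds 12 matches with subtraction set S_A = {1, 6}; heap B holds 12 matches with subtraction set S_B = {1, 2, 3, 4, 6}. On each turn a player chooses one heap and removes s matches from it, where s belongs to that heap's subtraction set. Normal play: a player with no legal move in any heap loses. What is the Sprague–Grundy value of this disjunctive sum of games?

3

Heap A, S = {1, 6}:
n :  0  1  2  3  4  5  6  7  8  9 10 11 12
G :  0  1  0  1  0  1  2  0  1  0  1  0  1
G_A(12) = 1.
Heap B, S = {1, 2, 3, 4, 6}:
n :  0  1  2  3  4  5  6  7  8  9 10 11 12
G :  0  1  2  3  4  0  1  2  3  4  0  1  2
G_B(12) = 2.
Combined Grundy value = 1 ⊕ 2 = 3.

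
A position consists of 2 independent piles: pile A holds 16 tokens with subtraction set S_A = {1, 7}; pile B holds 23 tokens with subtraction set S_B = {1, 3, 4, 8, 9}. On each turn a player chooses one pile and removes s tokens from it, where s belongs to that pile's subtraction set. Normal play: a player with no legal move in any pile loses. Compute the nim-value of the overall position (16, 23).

Pile A, S = {1, 7}:
G(0) = 0
G(1) = mex{0} = 1
G(2) = mex{1} = 0
G(3) = mex{0} = 1
G(4) = mex{1} = 0
G(5) = mex{0} = 1
G(6) = mex{1} = 0
G(7) = mex{0,0} = 1
G(8) = mex{1,1} = 0
G(9) = mex{0,0} = 1
G(10) = mex{1,1} = 0
G(11) = mex{0,0} = 1
G(12) = mex{1,1} = 0
G(13) = mex{0,0} = 1
G(14) = mex{1,1} = 0
G(15) = mex{0,0} = 1
G(16) = mex{1,1} = 0
G_A(16) = 0.
Pile B, S = {1, 3, 4, 8, 9}:
G(0) = 0
G(1) = mex{0} = 1
G(2) = mex{1} = 0
G(3) = mex{0,0} = 1
G(4) = mex{1,1,0} = 2
G(5) = mex{2,0,1} = 3
G(6) = mex{3,1,0} = 2
G(7) = mex{2,2,1} = 0
G(8) = mex{0,3,2,0} = 1
G(9) = mex{1,2,3,1,0} = 4
G(10) = mex{4,0,2,0,1} = 3
G(11) = mex{3,1,0,1,0} = 2
G(12) = mex{2,4,1,2,1} = 0
G(13) = mex{0,3,4,3,2} = 1
G(14) = mex{1,2,3,2,3} = 0
G(15) = mex{0,0,2,0,2} = 1
G(16) = mex{1,1,0,1,0} = 2
G(17) = mex{2,0,1,4,1} = 3
G(18) = mex{3,1,0,3,4} = 2
G(19) = mex{2,2,1,2,3} = 0
G(20) = mex{0,3,2,0,2} = 1
G(21) = mex{1,2,3,1,0} = 4
G(22) = mex{4,0,2,0,1} = 3
G(23) = mex{3,1,0,1,0} = 2
G_B(23) = 2.
Combined Grundy value = 0 ⊕ 2 = 2.

2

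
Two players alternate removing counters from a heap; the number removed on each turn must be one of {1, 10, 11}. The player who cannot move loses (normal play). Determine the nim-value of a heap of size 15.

n :  0  1  2  3  4  5  6  7  8  9 10 11 12 13 14 15
G :  0  1  0  1  0  1  0  1  0  1  2  3  2  3  2  3

3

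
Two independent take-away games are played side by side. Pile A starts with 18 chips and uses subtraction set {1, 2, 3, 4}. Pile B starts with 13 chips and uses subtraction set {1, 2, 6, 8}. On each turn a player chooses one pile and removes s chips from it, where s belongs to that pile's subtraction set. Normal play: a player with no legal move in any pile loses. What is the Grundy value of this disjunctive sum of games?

Pile A, S = {1, 2, 3, 4}:
n :  0  1  2  3  4  5  6  7  8  9 10 11 12 13 14 15 16 17 18
G :  0  1  2  3  4  0  1  2  3  4  0  1  2  3  4  0  1  2  3
G_A(18) = 3.
Pile B, S = {1, 2, 6, 8}:
G(0) = 0
G(1) = mex{0} = 1
G(2) = mex{1,0} = 2
G(3) = mex{2,1} = 0
G(4) = mex{0,2} = 1
G(5) = mex{1,0} = 2
G(6) = mex{2,1,0} = 3
G(7) = mex{3,2,1} = 0
G(8) = mex{0,3,2,0} = 1
G(9) = mex{1,0,0,1} = 2
G(10) = mex{2,1,1,2} = 0
G(11) = mex{0,2,2,0} = 1
G(12) = mex{1,0,3,1} = 2
G(13) = mex{2,1,0,2} = 3
G_B(13) = 3.
Combined Grundy value = 3 ⊕ 3 = 0.

0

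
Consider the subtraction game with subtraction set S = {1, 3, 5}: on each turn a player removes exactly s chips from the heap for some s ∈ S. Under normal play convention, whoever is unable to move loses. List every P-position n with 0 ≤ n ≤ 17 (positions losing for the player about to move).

n :  0  1  2  3  4  5  6  7  8  9 10 11 12 13 14 15 16 17
G :  0  1  0  1  0  1  0  1  0  1  0  1  0  1  0  1  0  1
P-positions are exactly the n with G(n) = 0.

0, 2, 4, 6, 8, 10, 12, 14, 16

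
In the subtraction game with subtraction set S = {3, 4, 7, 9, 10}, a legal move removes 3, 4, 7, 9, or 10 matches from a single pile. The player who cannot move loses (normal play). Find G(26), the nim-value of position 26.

n :  0  1  2  3  4  5  6  7  8  9 10 11 12 13 14 15 16 17 18 19 20 21 22 23 24 25 26
G :  0  0  0  1  1  1  2  2  2  3  3  3  4  0  0  0  1  1  1  2  2  2  3  3  3  4  0

0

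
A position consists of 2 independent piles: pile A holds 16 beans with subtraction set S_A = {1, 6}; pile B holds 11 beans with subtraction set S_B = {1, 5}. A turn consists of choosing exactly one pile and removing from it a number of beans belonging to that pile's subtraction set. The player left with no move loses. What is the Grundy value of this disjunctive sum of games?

Pile A, S = {1, 6}:
G(0) = 0
G(1) = mex{0} = 1
G(2) = mex{1} = 0
G(3) = mex{0} = 1
G(4) = mex{1} = 0
G(5) = mex{0} = 1
G(6) = mex{1,0} = 2
G(7) = mex{2,1} = 0
G(8) = mex{0,0} = 1
G(9) = mex{1,1} = 0
G(10) = mex{0,0} = 1
G(11) = mex{1,1} = 0
G(12) = mex{0,2} = 1
G(13) = mex{1,0} = 2
G(14) = mex{2,1} = 0
G(15) = mex{0,0} = 1
G(16) = mex{1,1} = 0
G_A(16) = 0.
Pile B, S = {1, 5}:
n :  0  1  2  3  4  5  6  7  8  9 10 11
G :  0  1  0  1  0  1  0  1  0  1  0  1
G_B(11) = 1.
Combined Grundy value = 0 ⊕ 1 = 1.

1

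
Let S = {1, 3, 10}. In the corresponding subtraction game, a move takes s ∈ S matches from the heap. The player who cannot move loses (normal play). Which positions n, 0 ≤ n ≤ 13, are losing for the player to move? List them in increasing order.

0, 2, 4, 6, 8, 13

n :  0  1  2  3  4  5  6  7  8  9 10 11 12 13
G :  0  1  0  1  0  1  0  1  0  1  2  3  2  0
P-positions are exactly the n with G(n) = 0.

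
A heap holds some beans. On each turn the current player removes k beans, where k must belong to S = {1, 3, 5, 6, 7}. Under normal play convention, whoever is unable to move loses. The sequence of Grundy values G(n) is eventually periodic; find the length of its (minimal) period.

12

n :  0  1  2  3  4  5  6  7  8  9 10 11 12 13 14 15 16 17 18 19 20 21 22 23 24 25
G :  0  1  0  1  0  1  2  3  2  3  2  3  0  1  0  1  0  1  2  3  2  3  2  3  0  1
G(n+12) = G(n) holds for n = 0,…,6 (a full window of length max(S) = 7), so the sequence is purely periodic with period 12.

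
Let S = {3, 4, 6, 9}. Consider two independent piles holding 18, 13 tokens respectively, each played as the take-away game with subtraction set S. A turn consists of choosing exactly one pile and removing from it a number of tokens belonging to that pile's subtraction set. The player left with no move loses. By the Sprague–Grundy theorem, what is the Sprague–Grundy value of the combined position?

2

All piles use S = {3, 4, 6, 9}:
G(0) = 0
G(1) = mex{} = 0
G(2) = mex{} = 0
G(3) = mex{0} = 1
G(4) = mex{0,0} = 1
G(5) = mex{0,0} = 1
G(6) = mex{1,0,0} = 2
G(7) = mex{1,1,0} = 2
G(8) = mex{1,1,0} = 2
G(9) = mex{2,1,1,0} = 3
G(10) = mex{2,2,1,0} = 3
G(11) = mex{2,2,1,0} = 3
G(12) = mex{3,2,2,1} = 0
G(13) = mex{3,3,2,1} = 0
G(14) = mex{3,3,2,1} = 0
G(15) = mex{0,3,3,2} = 1
G(16) = mex{0,0,3,2} = 1
G(17) = mex{0,0,3,2} = 1
G(18) = mex{1,0,0,3} = 2
Pile A: G(18) = 2.
Pile B: G(13) = 0.
Combined Grundy value = 2 ⊕ 0 = 2.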